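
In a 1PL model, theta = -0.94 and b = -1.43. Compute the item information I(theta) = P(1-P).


P = 1/(1+exp(-(-0.94--1.43))) = 0.6201
I = P*(1-P) = 0.6201 * 0.3799
I = 0.2356

0.2356


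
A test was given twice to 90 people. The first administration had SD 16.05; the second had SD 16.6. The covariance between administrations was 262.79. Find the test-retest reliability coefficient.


r = cov(X,Y) / (SD_X * SD_Y)
r = 262.79 / (16.05 * 16.6)
r = 262.79 / 266.43
r = 0.9863

0.9863


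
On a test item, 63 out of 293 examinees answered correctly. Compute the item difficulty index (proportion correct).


Item difficulty p = number correct / total examinees
p = 63 / 293
p = 0.215

0.215


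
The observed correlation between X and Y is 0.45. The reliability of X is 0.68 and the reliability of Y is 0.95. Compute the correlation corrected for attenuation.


r_corrected = rxy / sqrt(rxx * ryy)
= 0.45 / sqrt(0.68 * 0.95)
= 0.45 / sqrt(0.646)
= 0.45 / 0.803741
r_corrected = 0.5599

0.5599


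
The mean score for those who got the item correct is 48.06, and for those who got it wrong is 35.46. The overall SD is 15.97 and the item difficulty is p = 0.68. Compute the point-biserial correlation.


q = 1 - p = 0.32
rpb = ((M1 - M0) / SD) * sqrt(p * q)
rpb = ((48.06 - 35.46) / 15.97) * sqrt(0.68 * 0.32)
rpb = 0.368

0.368


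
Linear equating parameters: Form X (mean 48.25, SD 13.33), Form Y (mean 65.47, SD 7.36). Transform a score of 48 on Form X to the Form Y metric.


slope = SD_Y / SD_X = 7.36 / 13.33 ~ 0.5521
intercept = mean_Y - slope * mean_X = 65.47 - (7.36 / 13.33) * 48.25 ~ 38.8293
Y = slope * X + intercept. To avoid rounding drift from the rounded slope/intercept, evaluate the equivalent form Y = mean_Y + SD_Y * (X - mean_X) / SD_X at full precision:
Y = 65.47 + 7.36 * (48 - 48.25) / 13.33
Y = 65.47 - 7.36 * 0.25 / 13.33
Y = 65.47 - 1.84 / 13.33
Y = 65.47 - 0.138
Y = 65.332

65.332


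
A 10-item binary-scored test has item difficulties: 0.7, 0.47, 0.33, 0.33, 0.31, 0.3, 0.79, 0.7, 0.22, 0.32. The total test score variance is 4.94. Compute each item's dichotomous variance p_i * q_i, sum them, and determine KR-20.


For each item, compute p_i * q_i:
  Item 1: 0.7 * 0.3 = 0.21
  Item 2: 0.47 * 0.53 = 0.2491
  Item 3: 0.33 * 0.67 = 0.2211
  Item 4: 0.33 * 0.67 = 0.2211
  Item 5: 0.31 * 0.69 = 0.2139
  Item 6: 0.3 * 0.7 = 0.21
  Item 7: 0.79 * 0.21 = 0.1659
  Item 8: 0.7 * 0.3 = 0.21
  Item 9: 0.22 * 0.78 = 0.1716
  Item 10: 0.32 * 0.68 = 0.2176
Sum(p_i * q_i) = 0.21 + 0.2491 + 0.2211 + 0.2211 + 0.2139 + 0.21 + 0.1659 + 0.21 + 0.1716 + 0.2176 = 2.0903
KR-20 = (k/(k-1)) * (1 - Sum(p_i*q_i) / Var_total)
= (10/9) * (1 - 2.0903/4.94)
= 1.1111 * 0.5769
KR-20 = 0.641

0.641


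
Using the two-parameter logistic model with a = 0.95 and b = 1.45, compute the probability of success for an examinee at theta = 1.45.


a*(theta - b) = 0.95 * (1.45 - 1.45) = 0.0
exp(-0.0) = 1.0
P = 1 / (1 + 1.0)
P = 0.5

0.5


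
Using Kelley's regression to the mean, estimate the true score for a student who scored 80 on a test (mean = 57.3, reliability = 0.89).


T_est = rxx * X + (1 - rxx) * mean
T_est = 0.89 * 80 + 0.11 * 57.3
T_est = 71.2 + 6.303
T_est = 77.503

77.503


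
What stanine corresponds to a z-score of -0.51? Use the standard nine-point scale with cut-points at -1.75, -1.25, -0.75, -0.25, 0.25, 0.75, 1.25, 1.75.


Stanine boundaries: [-1.75, -1.25, -0.75, -0.25, 0.25, 0.75, 1.25, 1.75]
z = -0.51
Check each boundary:
  z >= -1.75 -> could be stanine 2
  z >= -1.25 -> could be stanine 3
  z >= -0.75 -> could be stanine 4
  z < -0.25
  z < 0.25
  z < 0.75
  z < 1.25
  z < 1.75
Highest qualifying boundary gives stanine = 4

4


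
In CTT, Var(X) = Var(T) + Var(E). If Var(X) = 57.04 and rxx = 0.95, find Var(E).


var_true = rxx * var_obs = 0.95 * 57.04 = 54.188
var_error = var_obs - var_true
var_error = 57.04 - 54.188
var_error = 2.852

2.852


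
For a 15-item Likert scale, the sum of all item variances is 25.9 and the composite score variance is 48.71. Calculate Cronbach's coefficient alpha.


alpha = (k/(k-1)) * (1 - sum(si^2)/s_total^2)
= (15/14) * (1 - 25.9/48.71)
alpha = 0.5017

0.5017


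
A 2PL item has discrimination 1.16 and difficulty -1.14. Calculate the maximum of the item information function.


For 2PL, max info at theta = b = -1.14
I_max = a^2 / 4 = 1.16^2 / 4
= 1.3456 / 4
I_max = 0.3364

0.3364


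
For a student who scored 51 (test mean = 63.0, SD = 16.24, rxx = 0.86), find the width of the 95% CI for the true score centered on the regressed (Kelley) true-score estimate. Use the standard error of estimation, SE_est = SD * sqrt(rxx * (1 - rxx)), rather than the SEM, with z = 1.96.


True score estimate = 0.86*51 + 0.14*63.0 = 52.68
SE_est = SD * sqrt(rxx * (1 - rxx)) = 16.24 * sqrt(0.86 * 0.14) = 16.24 * sqrt(0.1204) = 5.635069
CI = T_est +/- z * SE_est, so width = 2 * z * SE_est = 2 * 1.96 * 5.635069
Width = 22.0895

22.0895


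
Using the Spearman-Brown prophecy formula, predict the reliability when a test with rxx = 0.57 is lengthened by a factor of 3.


r_new = (n * rxx) / (1 + (n-1) * rxx)
r_new = (3 * 0.57) / (1 + 2 * 0.57)
r_new = 1.71 / 2.14
r_new = 0.7991

0.7991


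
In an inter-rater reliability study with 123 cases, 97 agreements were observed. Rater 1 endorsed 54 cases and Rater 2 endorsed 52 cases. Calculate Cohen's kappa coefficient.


P_o = 97/123 = 0.788618
P_e = (54*52 + 69*71) / 15129 = 0.509419
kappa = (P_o - P_e) / (1 - P_e)
kappa = (0.788618 - 0.509419) / (1 - 0.509419)
kappa = 0.5691

0.5691


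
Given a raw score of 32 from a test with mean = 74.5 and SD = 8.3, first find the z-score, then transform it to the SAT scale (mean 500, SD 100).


z = (X - mean) / SD = (32 - 74.5) / 8.3
z = -42.5 / 8.3
z = -5.1205
SAT-scale = SAT = 500 + 100z
Carry z at full precision (z = -42.5 / 8.3) into the conversion:
SAT-scale = 500 + 100 * (-42.5 / 8.3) = 500 + -4250 / 8.3
SAT-scale = 500 + -512.0482
SAT-scale = -12.0482

-12.0482


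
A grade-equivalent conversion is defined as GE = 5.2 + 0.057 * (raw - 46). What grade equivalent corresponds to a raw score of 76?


raw - median = 76 - 46 = 30
slope * diff = 0.057 * 30 = 1.71
GE = 5.2 + 1.71
GE = 6.91

6.91


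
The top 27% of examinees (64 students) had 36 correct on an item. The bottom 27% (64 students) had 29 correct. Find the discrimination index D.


p_upper = 36/64 = 0.5625
p_lower = 29/64 = 0.4531
D = 0.5625 - 0.4531 = 0.1094

0.1094


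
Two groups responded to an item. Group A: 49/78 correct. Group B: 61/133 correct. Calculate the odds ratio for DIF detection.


Odds_A = 49/29 = 1.6897
Odds_B = 61/72 = 0.8472
OR = Odds_A / Odds_B = 1.6897 / 0.8472
Exactly, OR = (49 * 72) / (29 * 61) = 3528 / 1769
OR = 1.9943

1.9943


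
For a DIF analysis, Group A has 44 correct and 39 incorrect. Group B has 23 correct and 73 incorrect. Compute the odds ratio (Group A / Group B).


Odds_A = 44/39 = 1.1282
Odds_B = 23/73 = 0.3151
OR = Odds_A / Odds_B = 1.1282 / 0.3151
Exactly, OR = (44 * 73) / (39 * 23) = 3212 / 897
OR = 3.5808

3.5808


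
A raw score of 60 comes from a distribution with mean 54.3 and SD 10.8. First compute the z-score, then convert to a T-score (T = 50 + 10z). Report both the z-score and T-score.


z = (X - mean) / SD = (60 - 54.3) / 10.8
z = 5.7 / 10.8
z = 0.5278
T-score = T = 50 + 10z
Carry z at full precision (z = 5.7 / 10.8) into the conversion:
T-score = 50 + 10 * (5.7 / 10.8) = 50 + 57 / 10.8
T-score = 50 + 5.2778
T-score = 55.2778

55.2778


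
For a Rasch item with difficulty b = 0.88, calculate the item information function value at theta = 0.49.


P = 1/(1+exp(-(0.49-0.88))) = 0.4037
I = P*(1-P) = 0.4037 * 0.5963
I = 0.2407

0.2407


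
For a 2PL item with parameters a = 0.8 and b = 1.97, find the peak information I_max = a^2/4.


For 2PL, max info at theta = b = 1.97
I_max = a^2 / 4 = 0.8^2 / 4
= 0.64 / 4
I_max = 0.16

0.16


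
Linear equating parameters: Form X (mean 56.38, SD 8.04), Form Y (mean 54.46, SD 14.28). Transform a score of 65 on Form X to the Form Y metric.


slope = SD_Y / SD_X = 14.28 / 8.04 ~ 1.7761
intercept = mean_Y - slope * mean_X = 54.46 - (14.28 / 8.04) * 56.38 ~ -45.6776
Y = slope * X + intercept. To avoid rounding drift from the rounded slope/intercept, evaluate the equivalent form Y = mean_Y + SD_Y * (X - mean_X) / SD_X at full precision:
Y = 54.46 + 14.28 * (65 - 56.38) / 8.04
Y = 54.46 + 14.28 * 8.62 / 8.04
Y = 54.46 + 123.0936 / 8.04
Y = 54.46 + 15.3101
Y = 69.7701

69.7701


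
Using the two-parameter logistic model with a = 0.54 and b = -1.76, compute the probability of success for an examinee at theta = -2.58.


a*(theta - b) = 0.54 * (-2.58 - -1.76) = -0.4428
exp(--0.4428) = 1.5571
P = 1 / (1 + 1.5571)
P = 0.3911

0.3911


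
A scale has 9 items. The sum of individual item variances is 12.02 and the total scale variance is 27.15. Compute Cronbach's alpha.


alpha = (k/(k-1)) * (1 - sum(si^2)/s_total^2)
= (9/8) * (1 - 12.02/27.15)
alpha = 0.6269

0.6269


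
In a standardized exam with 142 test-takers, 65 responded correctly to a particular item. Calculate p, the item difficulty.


Item difficulty p = number correct / total examinees
p = 65 / 142
p = 0.4577

0.4577


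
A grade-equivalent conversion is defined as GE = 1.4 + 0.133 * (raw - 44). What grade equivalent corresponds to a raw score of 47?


raw - median = 47 - 44 = 3
slope * diff = 0.133 * 3 = 0.399
GE = 1.4 + 0.399
GE = 1.799

1.799


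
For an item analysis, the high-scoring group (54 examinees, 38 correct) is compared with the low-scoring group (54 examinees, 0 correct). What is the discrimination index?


p_upper = 38/54 = 0.7037
p_lower = 0/54 = 0.0
D = 0.7037 - 0.0 = 0.7037

0.7037


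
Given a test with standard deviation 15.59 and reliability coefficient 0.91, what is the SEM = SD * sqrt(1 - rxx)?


SEM = SD * sqrt(1 - rxx)
SEM = 15.59 * sqrt(1 - 0.91)
SEM = 15.59 * sqrt(0.09) = 15.59 * 0.3
SEM = 4.677

4.677


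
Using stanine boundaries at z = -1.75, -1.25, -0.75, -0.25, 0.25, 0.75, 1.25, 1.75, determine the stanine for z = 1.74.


Stanine boundaries: [-1.75, -1.25, -0.75, -0.25, 0.25, 0.75, 1.25, 1.75]
z = 1.74
Check each boundary:
  z >= -1.75 -> could be stanine 2
  z >= -1.25 -> could be stanine 3
  z >= -0.75 -> could be stanine 4
  z >= -0.25 -> could be stanine 5
  z >= 0.25 -> could be stanine 6
  z >= 0.75 -> could be stanine 7
  z >= 1.25 -> could be stanine 8
  z < 1.75
Highest qualifying boundary gives stanine = 8

8


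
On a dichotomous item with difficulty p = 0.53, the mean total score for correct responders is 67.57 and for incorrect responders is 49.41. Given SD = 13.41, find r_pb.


q = 1 - p = 0.47
rpb = ((M1 - M0) / SD) * sqrt(p * q)
rpb = ((67.57 - 49.41) / 13.41) * sqrt(0.53 * 0.47)
rpb = 0.6759

0.6759


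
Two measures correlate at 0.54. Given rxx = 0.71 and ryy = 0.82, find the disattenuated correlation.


r_corrected = rxy / sqrt(rxx * ryy)
= 0.54 / sqrt(0.71 * 0.82)
= 0.54 / sqrt(0.5822)
= 0.54 / 0.76302
r_corrected = 0.7077

0.7077


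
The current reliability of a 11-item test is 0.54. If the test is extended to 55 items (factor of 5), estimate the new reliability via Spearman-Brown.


r_new = (n * rxx) / (1 + (n-1) * rxx)
r_new = (5 * 0.54) / (1 + 4 * 0.54)
r_new = 2.7 / 3.16
r_new = 0.8544

0.8544


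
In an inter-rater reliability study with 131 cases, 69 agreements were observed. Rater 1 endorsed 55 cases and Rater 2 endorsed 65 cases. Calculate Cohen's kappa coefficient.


P_o = 69/131 = 0.526718
P_e = (55*65 + 76*66) / 17161 = 0.500612
kappa = (P_o - P_e) / (1 - P_e)
kappa = (0.526718 - 0.500612) / (1 - 0.500612)
kappa = 0.0523

0.0523


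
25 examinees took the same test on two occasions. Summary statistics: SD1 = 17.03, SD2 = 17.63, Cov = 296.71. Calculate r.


r = cov(X,Y) / (SD_X * SD_Y)
r = 296.71 / (17.03 * 17.63)
r = 296.71 / 300.2389
r = 0.9882

0.9882


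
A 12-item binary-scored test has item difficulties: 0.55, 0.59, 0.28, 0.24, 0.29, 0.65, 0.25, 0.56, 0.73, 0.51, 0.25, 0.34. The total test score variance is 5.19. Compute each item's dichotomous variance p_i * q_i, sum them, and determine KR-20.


For each item, compute p_i * q_i:
  Item 1: 0.55 * 0.45 = 0.2475
  Item 2: 0.59 * 0.41 = 0.2419
  Item 3: 0.28 * 0.72 = 0.2016
  Item 4: 0.24 * 0.76 = 0.1824
  Item 5: 0.29 * 0.71 = 0.2059
  Item 6: 0.65 * 0.35 = 0.2275
  Item 7: 0.25 * 0.75 = 0.1875
  Item 8: 0.56 * 0.44 = 0.2464
  Item 9: 0.73 * 0.27 = 0.1971
  Item 10: 0.51 * 0.49 = 0.2499
  Item 11: 0.25 * 0.75 = 0.1875
  Item 12: 0.34 * 0.66 = 0.2244
Sum(p_i * q_i) = 0.2475 + 0.2419 + 0.2016 + 0.1824 + 0.2059 + 0.2275 + 0.1875 + 0.2464 + 0.1971 + 0.2499 + 0.1875 + 0.2244 = 2.5996
KR-20 = (k/(k-1)) * (1 - Sum(p_i*q_i) / Var_total)
= (12/11) * (1 - 2.5996/5.19)
= 1.0909 * 0.4991
KR-20 = 0.5445

0.5445


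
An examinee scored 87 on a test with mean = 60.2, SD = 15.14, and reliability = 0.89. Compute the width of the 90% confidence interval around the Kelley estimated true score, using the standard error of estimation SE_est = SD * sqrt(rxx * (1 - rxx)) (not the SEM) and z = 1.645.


True score estimate = 0.89*87 + 0.11*60.2 = 84.052
SE_est = SD * sqrt(rxx * (1 - rxx)) = 15.14 * sqrt(0.89 * 0.11) = 15.14 * sqrt(0.0979) = 4.737151
CI = T_est +/- z * SE_est, so width = 2 * z * SE_est = 2 * 1.645 * 4.737151
Width = 15.5852

15.5852


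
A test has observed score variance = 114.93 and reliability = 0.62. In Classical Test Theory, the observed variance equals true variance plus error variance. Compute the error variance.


var_true = rxx * var_obs = 0.62 * 114.93 = 71.2566
var_error = var_obs - var_true
var_error = 114.93 - 71.2566
var_error = 43.6734

43.6734


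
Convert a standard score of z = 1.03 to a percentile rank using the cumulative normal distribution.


CDF(z) = 0.5 * (1 + erf(z/sqrt(2)))
erf(0.7283) = 0.697
CDF = 0.8485
Percentile rank = 0.8485 * 100 = 84.85

84.85


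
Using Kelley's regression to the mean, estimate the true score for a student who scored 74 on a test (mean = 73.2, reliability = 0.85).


T_est = rxx * X + (1 - rxx) * mean
T_est = 0.85 * 74 + 0.15 * 73.2
T_est = 62.9 + 10.98
T_est = 73.88

73.88


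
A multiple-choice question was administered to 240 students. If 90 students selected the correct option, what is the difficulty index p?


Item difficulty p = number correct / total examinees
p = 90 / 240
p = 0.375

0.375


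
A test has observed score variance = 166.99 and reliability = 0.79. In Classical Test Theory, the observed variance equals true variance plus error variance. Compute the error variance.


var_true = rxx * var_obs = 0.79 * 166.99 = 131.9221
var_error = var_obs - var_true
var_error = 166.99 - 131.9221
var_error = 35.0679

35.0679


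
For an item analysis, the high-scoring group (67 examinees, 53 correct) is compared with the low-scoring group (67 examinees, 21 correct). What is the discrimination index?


p_upper = 53/67 = 0.791
p_lower = 21/67 = 0.3134
D = 0.791 - 0.3134 = 0.4776

0.4776


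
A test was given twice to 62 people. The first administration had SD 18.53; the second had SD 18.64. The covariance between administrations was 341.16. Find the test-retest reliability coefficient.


r = cov(X,Y) / (SD_X * SD_Y)
r = 341.16 / (18.53 * 18.64)
r = 341.16 / 345.3992
r = 0.9877

0.9877


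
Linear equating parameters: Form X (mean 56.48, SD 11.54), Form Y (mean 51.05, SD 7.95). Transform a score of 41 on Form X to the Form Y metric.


slope = SD_Y / SD_X = 7.95 / 11.54 ~ 0.6889
intercept = mean_Y - slope * mean_X = 51.05 - (7.95 / 11.54) * 56.48 ~ 12.1405
Y = slope * X + intercept. To avoid rounding drift from the rounded slope/intercept, evaluate the equivalent form Y = mean_Y + SD_Y * (X - mean_X) / SD_X at full precision:
Y = 51.05 + 7.95 * (41 - 56.48) / 11.54
Y = 51.05 - 7.95 * 15.48 / 11.54
Y = 51.05 - 123.066 / 11.54
Y = 51.05 - 10.6643
Y = 40.3857

40.3857


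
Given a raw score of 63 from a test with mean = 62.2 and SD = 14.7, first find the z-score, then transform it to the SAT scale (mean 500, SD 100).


z = (X - mean) / SD = (63 - 62.2) / 14.7
z = 0.8 / 14.7
z = 0.0544
SAT-scale = SAT = 500 + 100z
Carry z at full precision (z = 0.8 / 14.7) into the conversion:
SAT-scale = 500 + 100 * (0.8 / 14.7) = 500 + 80 / 14.7
SAT-scale = 500 + 5.4422
SAT-scale = 505.4422

505.4422


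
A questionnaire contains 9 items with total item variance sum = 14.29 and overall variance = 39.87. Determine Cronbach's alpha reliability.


alpha = (k/(k-1)) * (1 - sum(si^2)/s_total^2)
= (9/8) * (1 - 14.29/39.87)
alpha = 0.7218

0.7218


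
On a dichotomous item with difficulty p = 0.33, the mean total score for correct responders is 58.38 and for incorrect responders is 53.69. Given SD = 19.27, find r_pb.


q = 1 - p = 0.67
rpb = ((M1 - M0) / SD) * sqrt(p * q)
rpb = ((58.38 - 53.69) / 19.27) * sqrt(0.33 * 0.67)
rpb = 0.1144

0.1144


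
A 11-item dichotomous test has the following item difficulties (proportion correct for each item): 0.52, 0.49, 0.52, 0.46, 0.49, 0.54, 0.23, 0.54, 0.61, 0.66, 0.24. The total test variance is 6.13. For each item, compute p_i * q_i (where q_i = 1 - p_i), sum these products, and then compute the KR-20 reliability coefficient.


For each item, compute p_i * q_i:
  Item 1: 0.52 * 0.48 = 0.2496
  Item 2: 0.49 * 0.51 = 0.2499
  Item 3: 0.52 * 0.48 = 0.2496
  Item 4: 0.46 * 0.54 = 0.2484
  Item 5: 0.49 * 0.51 = 0.2499
  Item 6: 0.54 * 0.46 = 0.2484
  Item 7: 0.23 * 0.77 = 0.1771
  Item 8: 0.54 * 0.46 = 0.2484
  Item 9: 0.61 * 0.39 = 0.2379
  Item 10: 0.66 * 0.34 = 0.2244
  Item 11: 0.24 * 0.76 = 0.1824
Sum(p_i * q_i) = 0.2496 + 0.2499 + 0.2496 + 0.2484 + 0.2499 + 0.2484 + 0.1771 + 0.2484 + 0.2379 + 0.2244 + 0.1824 = 2.566
KR-20 = (k/(k-1)) * (1 - Sum(p_i*q_i) / Var_total)
= (11/10) * (1 - 2.566/6.13)
= 1.1 * 0.5814
KR-20 = 0.6395

0.6395


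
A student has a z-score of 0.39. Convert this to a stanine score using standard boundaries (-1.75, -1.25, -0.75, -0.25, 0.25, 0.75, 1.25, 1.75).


Stanine boundaries: [-1.75, -1.25, -0.75, -0.25, 0.25, 0.75, 1.25, 1.75]
z = 0.39
Check each boundary:
  z >= -1.75 -> could be stanine 2
  z >= -1.25 -> could be stanine 3
  z >= -0.75 -> could be stanine 4
  z >= -0.25 -> could be stanine 5
  z >= 0.25 -> could be stanine 6
  z < 0.75
  z < 1.25
  z < 1.75
Highest qualifying boundary gives stanine = 6

6


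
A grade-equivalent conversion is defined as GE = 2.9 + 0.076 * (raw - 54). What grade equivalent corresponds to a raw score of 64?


raw - median = 64 - 54 = 10
slope * diff = 0.076 * 10 = 0.76
GE = 2.9 + 0.76
GE = 3.66

3.66


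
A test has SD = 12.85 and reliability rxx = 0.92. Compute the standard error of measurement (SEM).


SEM = SD * sqrt(1 - rxx)
SEM = 12.85 * sqrt(1 - 0.92)
SEM = 12.85 * sqrt(0.08) = 12.85 * 0.282843
SEM = 3.6345

3.6345


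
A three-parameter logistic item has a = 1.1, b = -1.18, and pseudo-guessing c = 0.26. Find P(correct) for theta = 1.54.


logit = 1.1*(1.54 - -1.18) = 2.992
P* = 1/(1 + exp(-2.992)) = 0.9522
P = 0.26 + (1 - 0.26) * 0.9522
P = 0.9646

0.9646


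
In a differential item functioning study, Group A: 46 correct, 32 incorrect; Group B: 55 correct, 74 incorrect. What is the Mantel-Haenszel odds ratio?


Odds_A = 46/32 = 1.4375
Odds_B = 55/74 = 0.7432
OR = Odds_A / Odds_B = 1.4375 / 0.7432
Exactly, OR = (46 * 74) / (32 * 55) = 3404 / 1760
OR = 1.9341

1.9341


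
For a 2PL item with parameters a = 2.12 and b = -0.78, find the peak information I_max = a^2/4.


For 2PL, max info at theta = b = -0.78
I_max = a^2 / 4 = 2.12^2 / 4
= 4.4944 / 4
I_max = 1.1236

1.1236


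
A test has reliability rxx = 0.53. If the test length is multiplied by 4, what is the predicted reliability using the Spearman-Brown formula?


r_new = (n * rxx) / (1 + (n-1) * rxx)
r_new = (4 * 0.53) / (1 + 3 * 0.53)
r_new = 2.12 / 2.59
r_new = 0.8185

0.8185


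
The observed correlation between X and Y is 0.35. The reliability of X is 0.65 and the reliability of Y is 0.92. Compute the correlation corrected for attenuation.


r_corrected = rxy / sqrt(rxx * ryy)
= 0.35 / sqrt(0.65 * 0.92)
= 0.35 / sqrt(0.598)
= 0.35 / 0.773305
r_corrected = 0.4526

0.4526


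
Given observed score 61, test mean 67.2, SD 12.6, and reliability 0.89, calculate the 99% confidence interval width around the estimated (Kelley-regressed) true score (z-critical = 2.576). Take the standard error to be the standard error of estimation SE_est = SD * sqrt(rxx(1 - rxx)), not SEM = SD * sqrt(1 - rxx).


True score estimate = 0.89*61 + 0.11*67.2 = 61.682
SE_est = SD * sqrt(rxx * (1 - rxx)) = 12.6 * sqrt(0.89 * 0.11) = 12.6 * sqrt(0.0979) = 3.942411
CI = T_est +/- z * SE_est, so width = 2 * z * SE_est = 2 * 2.576 * 3.942411
Width = 20.3113

20.3113


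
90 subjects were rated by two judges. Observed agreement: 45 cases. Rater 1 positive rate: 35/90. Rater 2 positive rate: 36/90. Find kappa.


P_o = 45/90 = 0.5
P_e = (35*36 + 55*54) / 8100 = 0.522222
kappa = (P_o - P_e) / (1 - P_e)
kappa = (0.5 - 0.522222) / (1 - 0.522222)
kappa = -0.0465

-0.0465


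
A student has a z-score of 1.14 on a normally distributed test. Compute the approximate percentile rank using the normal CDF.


CDF(z) = 0.5 * (1 + erf(z/sqrt(2)))
erf(0.8061) = 0.7457
CDF = 0.8729
Percentile rank = 0.8729 * 100 = 87.29

87.29


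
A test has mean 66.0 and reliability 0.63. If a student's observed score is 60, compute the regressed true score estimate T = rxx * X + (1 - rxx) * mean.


T_est = rxx * X + (1 - rxx) * mean
T_est = 0.63 * 60 + 0.37 * 66.0
T_est = 37.8 + 24.42
T_est = 62.22

62.22


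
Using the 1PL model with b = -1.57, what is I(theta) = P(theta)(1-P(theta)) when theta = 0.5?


P = 1/(1+exp(-(0.5--1.57))) = 0.888
I = P*(1-P) = 0.888 * 0.112
I = 0.0995

0.0995


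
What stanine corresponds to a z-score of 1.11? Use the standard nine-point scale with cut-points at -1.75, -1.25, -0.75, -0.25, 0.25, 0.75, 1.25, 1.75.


Stanine boundaries: [-1.75, -1.25, -0.75, -0.25, 0.25, 0.75, 1.25, 1.75]
z = 1.11
Check each boundary:
  z >= -1.75 -> could be stanine 2
  z >= -1.25 -> could be stanine 3
  z >= -0.75 -> could be stanine 4
  z >= -0.25 -> could be stanine 5
  z >= 0.25 -> could be stanine 6
  z >= 0.75 -> could be stanine 7
  z < 1.25
  z < 1.75
Highest qualifying boundary gives stanine = 7

7


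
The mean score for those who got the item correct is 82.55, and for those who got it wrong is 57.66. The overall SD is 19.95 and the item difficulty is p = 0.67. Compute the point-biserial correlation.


q = 1 - p = 0.33
rpb = ((M1 - M0) / SD) * sqrt(p * q)
rpb = ((82.55 - 57.66) / 19.95) * sqrt(0.67 * 0.33)
rpb = 0.5866

0.5866


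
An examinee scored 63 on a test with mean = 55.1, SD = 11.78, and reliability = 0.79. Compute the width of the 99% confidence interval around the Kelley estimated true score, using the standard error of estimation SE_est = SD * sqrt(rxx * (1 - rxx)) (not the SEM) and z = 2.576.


True score estimate = 0.79*63 + 0.21*55.1 = 61.341
SE_est = SD * sqrt(rxx * (1 - rxx)) = 11.78 * sqrt(0.79 * 0.21) = 11.78 * sqrt(0.1659) = 4.798091
CI = T_est +/- z * SE_est, so width = 2 * z * SE_est = 2 * 2.576 * 4.798091
Width = 24.7198

24.7198


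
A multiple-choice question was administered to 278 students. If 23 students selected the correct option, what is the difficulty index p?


Item difficulty p = number correct / total examinees
p = 23 / 278
p = 0.0827

0.0827


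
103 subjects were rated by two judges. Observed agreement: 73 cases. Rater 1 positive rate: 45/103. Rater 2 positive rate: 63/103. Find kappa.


P_o = 73/103 = 0.708738
P_e = (45*63 + 58*40) / 10609 = 0.485908
kappa = (P_o - P_e) / (1 - P_e)
kappa = (0.708738 - 0.485908) / (1 - 0.485908)
kappa = 0.4334

0.4334


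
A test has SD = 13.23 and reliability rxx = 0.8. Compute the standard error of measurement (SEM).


SEM = SD * sqrt(1 - rxx)
SEM = 13.23 * sqrt(1 - 0.8)
SEM = 13.23 * sqrt(0.2) = 13.23 * 0.447214
SEM = 5.9166

5.9166


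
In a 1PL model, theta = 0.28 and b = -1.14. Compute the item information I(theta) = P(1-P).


P = 1/(1+exp(-(0.28--1.14))) = 0.8053
I = P*(1-P) = 0.8053 * 0.1947
I = 0.1568

0.1568


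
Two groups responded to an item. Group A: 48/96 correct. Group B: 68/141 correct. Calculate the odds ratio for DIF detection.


Odds_A = 48/48 = 1.0
Odds_B = 68/73 = 0.9315
OR = Odds_A / Odds_B = 1.0 / 0.9315
Exactly, OR = (48 * 73) / (48 * 68) = 3504 / 3264
OR = 1.0735

1.0735


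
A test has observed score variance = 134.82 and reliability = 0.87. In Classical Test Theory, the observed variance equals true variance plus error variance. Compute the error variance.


var_true = rxx * var_obs = 0.87 * 134.82 = 117.2934
var_error = var_obs - var_true
var_error = 134.82 - 117.2934
var_error = 17.5266

17.5266


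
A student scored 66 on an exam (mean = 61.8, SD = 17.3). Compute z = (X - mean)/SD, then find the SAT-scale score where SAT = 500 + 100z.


z = (X - mean) / SD = (66 - 61.8) / 17.3
z = 4.2 / 17.3
z = 0.2428
SAT-scale = SAT = 500 + 100z
Carry z at full precision (z = 4.2 / 17.3) into the conversion:
SAT-scale = 500 + 100 * (4.2 / 17.3) = 500 + 420 / 17.3
SAT-scale = 500 + 24.2775
SAT-scale = 524.2775

524.2775


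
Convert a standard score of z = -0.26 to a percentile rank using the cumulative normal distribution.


CDF(z) = 0.5 * (1 + erf(z/sqrt(2)))
erf(-0.1838) = -0.2051
CDF = 0.3974
Percentile rank = 0.3974 * 100 = 39.74

39.74


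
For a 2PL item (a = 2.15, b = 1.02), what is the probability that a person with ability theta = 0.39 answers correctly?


a*(theta - b) = 2.15 * (0.39 - 1.02) = -1.3545
exp(--1.3545) = 3.8748
P = 1 / (1 + 3.8748)
P = 0.2051

0.2051


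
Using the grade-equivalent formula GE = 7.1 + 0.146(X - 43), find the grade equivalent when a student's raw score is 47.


raw - median = 47 - 43 = 4
slope * diff = 0.146 * 4 = 0.584
GE = 7.1 + 0.584
GE = 7.684

7.684


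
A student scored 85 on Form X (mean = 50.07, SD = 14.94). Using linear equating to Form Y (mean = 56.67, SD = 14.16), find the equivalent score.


slope = SD_Y / SD_X = 14.16 / 14.94 ~ 0.9478
intercept = mean_Y - slope * mean_X = 56.67 - (14.16 / 14.94) * 50.07 ~ 9.2141
Y = slope * X + intercept. To avoid rounding drift from the rounded slope/intercept, evaluate the equivalent form Y = mean_Y + SD_Y * (X - mean_X) / SD_X at full precision:
Y = 56.67 + 14.16 * (85 - 50.07) / 14.94
Y = 56.67 + 14.16 * 34.93 / 14.94
Y = 56.67 + 494.6088 / 14.94
Y = 56.67 + 33.1063
Y = 89.7763

89.7763


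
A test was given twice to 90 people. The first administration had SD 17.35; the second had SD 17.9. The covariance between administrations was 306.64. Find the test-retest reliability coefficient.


r = cov(X,Y) / (SD_X * SD_Y)
r = 306.64 / (17.35 * 17.9)
r = 306.64 / 310.565
r = 0.9874

0.9874


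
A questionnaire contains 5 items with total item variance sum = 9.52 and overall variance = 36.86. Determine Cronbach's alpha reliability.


alpha = (k/(k-1)) * (1 - sum(si^2)/s_total^2)
= (5/4) * (1 - 9.52/36.86)
alpha = 0.9272

0.9272


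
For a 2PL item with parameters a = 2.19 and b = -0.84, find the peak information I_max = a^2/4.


For 2PL, max info at theta = b = -0.84
I_max = a^2 / 4 = 2.19^2 / 4
= 4.7961 / 4
I_max = 1.199

1.199


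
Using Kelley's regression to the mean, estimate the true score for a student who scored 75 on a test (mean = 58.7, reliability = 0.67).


T_est = rxx * X + (1 - rxx) * mean
T_est = 0.67 * 75 + 0.33 * 58.7
T_est = 50.25 + 19.371
T_est = 69.621

69.621


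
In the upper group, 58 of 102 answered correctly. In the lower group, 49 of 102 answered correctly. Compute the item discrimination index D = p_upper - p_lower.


p_upper = 58/102 = 0.5686
p_lower = 49/102 = 0.4804
D = 0.5686 - 0.4804 = 0.0882

0.0882


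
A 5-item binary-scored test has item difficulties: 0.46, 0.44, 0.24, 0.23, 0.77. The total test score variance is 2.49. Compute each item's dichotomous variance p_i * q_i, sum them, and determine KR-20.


For each item, compute p_i * q_i:
  Item 1: 0.46 * 0.54 = 0.2484
  Item 2: 0.44 * 0.56 = 0.2464
  Item 3: 0.24 * 0.76 = 0.1824
  Item 4: 0.23 * 0.77 = 0.1771
  Item 5: 0.77 * 0.23 = 0.1771
Sum(p_i * q_i) = 0.2484 + 0.2464 + 0.1824 + 0.1771 + 0.1771 = 1.0314
KR-20 = (k/(k-1)) * (1 - Sum(p_i*q_i) / Var_total)
= (5/4) * (1 - 1.0314/2.49)
= 1.25 * 0.5858
KR-20 = 0.7322

0.7322


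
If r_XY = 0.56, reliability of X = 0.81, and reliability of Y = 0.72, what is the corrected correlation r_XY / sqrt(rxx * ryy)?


r_corrected = rxy / sqrt(rxx * ryy)
= 0.56 / sqrt(0.81 * 0.72)
= 0.56 / sqrt(0.5832)
= 0.56 / 0.763675
r_corrected = 0.7333

0.7333


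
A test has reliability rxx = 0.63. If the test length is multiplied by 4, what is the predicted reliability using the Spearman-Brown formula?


r_new = (n * rxx) / (1 + (n-1) * rxx)
r_new = (4 * 0.63) / (1 + 3 * 0.63)
r_new = 2.52 / 2.89
r_new = 0.872

0.872


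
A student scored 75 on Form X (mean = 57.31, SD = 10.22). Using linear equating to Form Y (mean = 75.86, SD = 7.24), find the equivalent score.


slope = SD_Y / SD_X = 7.24 / 10.22 ~ 0.7084
intercept = mean_Y - slope * mean_X = 75.86 - (7.24 / 10.22) * 57.31 ~ 35.2607
Y = slope * X + intercept. To avoid rounding drift from the rounded slope/intercept, evaluate the equivalent form Y = mean_Y + SD_Y * (X - mean_X) / SD_X at full precision:
Y = 75.86 + 7.24 * (75 - 57.31) / 10.22
Y = 75.86 + 7.24 * 17.69 / 10.22
Y = 75.86 + 128.0756 / 10.22
Y = 75.86 + 12.5319
Y = 88.3919

88.3919


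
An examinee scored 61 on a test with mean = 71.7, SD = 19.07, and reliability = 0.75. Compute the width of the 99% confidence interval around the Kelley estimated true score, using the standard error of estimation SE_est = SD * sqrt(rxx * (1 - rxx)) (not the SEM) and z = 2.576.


True score estimate = 0.75*61 + 0.25*71.7 = 63.675
SE_est = SD * sqrt(rxx * (1 - rxx)) = 19.07 * sqrt(0.75 * 0.25) = 19.07 * sqrt(0.1875) = 8.257552
CI = T_est +/- z * SE_est, so width = 2 * z * SE_est = 2 * 2.576 * 8.257552
Width = 42.5429

42.5429


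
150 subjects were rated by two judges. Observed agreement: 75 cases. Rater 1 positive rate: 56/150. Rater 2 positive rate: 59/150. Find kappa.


P_o = 75/150 = 0.5
P_e = (56*59 + 94*91) / 22500 = 0.527022
kappa = (P_o - P_e) / (1 - P_e)
kappa = (0.5 - 0.527022) / (1 - 0.527022)
kappa = -0.0571

-0.0571


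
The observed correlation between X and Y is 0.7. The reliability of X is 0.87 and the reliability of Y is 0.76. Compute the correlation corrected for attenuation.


r_corrected = rxy / sqrt(rxx * ryy)
= 0.7 / sqrt(0.87 * 0.76)
= 0.7 / sqrt(0.6612)
= 0.7 / 0.813142
r_corrected = 0.8609

0.8609


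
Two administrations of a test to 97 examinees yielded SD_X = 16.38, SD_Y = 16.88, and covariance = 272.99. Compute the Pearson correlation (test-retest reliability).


r = cov(X,Y) / (SD_X * SD_Y)
r = 272.99 / (16.38 * 16.88)
r = 272.99 / 276.4944
r = 0.9873

0.9873


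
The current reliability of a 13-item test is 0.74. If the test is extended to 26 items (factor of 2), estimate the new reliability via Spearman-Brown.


r_new = (n * rxx) / (1 + (n-1) * rxx)
r_new = (2 * 0.74) / (1 + 1 * 0.74)
r_new = 1.48 / 1.74
r_new = 0.8506

0.8506


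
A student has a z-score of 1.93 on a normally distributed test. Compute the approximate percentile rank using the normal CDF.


CDF(z) = 0.5 * (1 + erf(z/sqrt(2)))
erf(1.3647) = 0.9464
CDF = 0.9732
Percentile rank = 0.9732 * 100 = 97.32

97.32


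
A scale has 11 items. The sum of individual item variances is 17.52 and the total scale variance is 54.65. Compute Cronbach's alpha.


alpha = (k/(k-1)) * (1 - sum(si^2)/s_total^2)
= (11/10) * (1 - 17.52/54.65)
alpha = 0.7474

0.7474


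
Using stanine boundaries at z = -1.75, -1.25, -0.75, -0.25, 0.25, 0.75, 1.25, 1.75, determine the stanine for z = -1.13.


Stanine boundaries: [-1.75, -1.25, -0.75, -0.25, 0.25, 0.75, 1.25, 1.75]
z = -1.13
Check each boundary:
  z >= -1.75 -> could be stanine 2
  z >= -1.25 -> could be stanine 3
  z < -0.75
  z < -0.25
  z < 0.25
  z < 0.75
  z < 1.25
  z < 1.75
Highest qualifying boundary gives stanine = 3

3


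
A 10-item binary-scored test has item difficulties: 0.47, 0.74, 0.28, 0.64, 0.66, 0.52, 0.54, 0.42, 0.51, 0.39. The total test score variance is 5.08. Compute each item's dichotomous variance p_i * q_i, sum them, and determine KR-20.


For each item, compute p_i * q_i:
  Item 1: 0.47 * 0.53 = 0.2491
  Item 2: 0.74 * 0.26 = 0.1924
  Item 3: 0.28 * 0.72 = 0.2016
  Item 4: 0.64 * 0.36 = 0.2304
  Item 5: 0.66 * 0.34 = 0.2244
  Item 6: 0.52 * 0.48 = 0.2496
  Item 7: 0.54 * 0.46 = 0.2484
  Item 8: 0.42 * 0.58 = 0.2436
  Item 9: 0.51 * 0.49 = 0.2499
  Item 10: 0.39 * 0.61 = 0.2379
Sum(p_i * q_i) = 0.2491 + 0.1924 + 0.2016 + 0.2304 + 0.2244 + 0.2496 + 0.2484 + 0.2436 + 0.2499 + 0.2379 = 2.3273
KR-20 = (k/(k-1)) * (1 - Sum(p_i*q_i) / Var_total)
= (10/9) * (1 - 2.3273/5.08)
= 1.1111 * 0.5419
KR-20 = 0.6021

0.6021


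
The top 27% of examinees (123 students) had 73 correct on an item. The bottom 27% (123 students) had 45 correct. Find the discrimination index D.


p_upper = 73/123 = 0.5935
p_lower = 45/123 = 0.3659
D = 0.5935 - 0.3659 = 0.2276

0.2276


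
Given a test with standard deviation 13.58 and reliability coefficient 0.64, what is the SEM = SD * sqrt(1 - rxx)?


SEM = SD * sqrt(1 - rxx)
SEM = 13.58 * sqrt(1 - 0.64)
SEM = 13.58 * sqrt(0.36) = 13.58 * 0.6
SEM = 8.148

8.148


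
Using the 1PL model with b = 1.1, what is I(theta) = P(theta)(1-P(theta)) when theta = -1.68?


P = 1/(1+exp(-(-1.68-1.1))) = 0.0584
I = P*(1-P) = 0.0584 * 0.9416
I = 0.055

0.055


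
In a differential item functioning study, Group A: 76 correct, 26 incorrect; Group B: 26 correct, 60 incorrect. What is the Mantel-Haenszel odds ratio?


Odds_A = 76/26 = 2.9231
Odds_B = 26/60 = 0.4333
OR = Odds_A / Odds_B = 2.9231 / 0.4333
Exactly, OR = (76 * 60) / (26 * 26) = 4560 / 676
OR = 6.7456

6.7456


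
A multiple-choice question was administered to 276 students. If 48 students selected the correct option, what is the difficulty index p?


Item difficulty p = number correct / total examinees
p = 48 / 276
p = 0.1739

0.1739


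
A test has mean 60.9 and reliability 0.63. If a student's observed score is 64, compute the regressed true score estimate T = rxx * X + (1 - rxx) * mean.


T_est = rxx * X + (1 - rxx) * mean
T_est = 0.63 * 64 + 0.37 * 60.9
T_est = 40.32 + 22.533
T_est = 62.853

62.853


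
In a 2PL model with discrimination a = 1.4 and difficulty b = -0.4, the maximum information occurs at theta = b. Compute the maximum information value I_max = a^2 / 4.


For 2PL, max info at theta = b = -0.4
I_max = a^2 / 4 = 1.4^2 / 4
= 1.96 / 4
I_max = 0.49

0.49


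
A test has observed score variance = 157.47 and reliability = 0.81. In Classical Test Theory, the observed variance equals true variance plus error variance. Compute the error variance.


var_true = rxx * var_obs = 0.81 * 157.47 = 127.5507
var_error = var_obs - var_true
var_error = 157.47 - 127.5507
var_error = 29.9193

29.9193


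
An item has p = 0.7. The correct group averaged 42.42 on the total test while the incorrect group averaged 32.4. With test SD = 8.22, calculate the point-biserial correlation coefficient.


q = 1 - p = 0.3
rpb = ((M1 - M0) / SD) * sqrt(p * q)
rpb = ((42.42 - 32.4) / 8.22) * sqrt(0.7 * 0.3)
rpb = 0.5586

0.5586


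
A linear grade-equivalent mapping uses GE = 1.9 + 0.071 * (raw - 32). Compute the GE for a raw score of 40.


raw - median = 40 - 32 = 8
slope * diff = 0.071 * 8 = 0.568
GE = 1.9 + 0.568
GE = 2.468

2.468


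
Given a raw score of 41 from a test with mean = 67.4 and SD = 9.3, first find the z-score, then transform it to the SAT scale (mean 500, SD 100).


z = (X - mean) / SD = (41 - 67.4) / 9.3
z = -26.4 / 9.3
z = -2.8387
SAT-scale = SAT = 500 + 100z
Carry z at full precision (z = -26.4 / 9.3) into the conversion:
SAT-scale = 500 + 100 * (-26.4 / 9.3) = 500 + -2640 / 9.3
SAT-scale = 500 + -283.871
SAT-scale = 216.129

216.129


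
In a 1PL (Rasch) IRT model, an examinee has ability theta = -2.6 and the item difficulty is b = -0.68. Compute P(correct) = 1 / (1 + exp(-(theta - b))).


theta - b = -2.6 - -0.68 = -1.92
exp(-(theta - b)) = exp(1.92) = 6.821
P = 1 / (1 + 6.821)
P = 0.1279

0.1279


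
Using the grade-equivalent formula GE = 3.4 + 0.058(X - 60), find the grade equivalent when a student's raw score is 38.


raw - median = 38 - 60 = -22
slope * diff = 0.058 * -22 = -1.276
GE = 3.4 + -1.276
GE = 2.124

2.124


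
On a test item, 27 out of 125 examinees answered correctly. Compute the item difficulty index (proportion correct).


Item difficulty p = number correct / total examinees
p = 27 / 125
p = 0.216

0.216


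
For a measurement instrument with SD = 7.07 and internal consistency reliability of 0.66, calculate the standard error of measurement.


SEM = SD * sqrt(1 - rxx)
SEM = 7.07 * sqrt(1 - 0.66)
SEM = 7.07 * sqrt(0.34) = 7.07 * 0.583095
SEM = 4.1225

4.1225


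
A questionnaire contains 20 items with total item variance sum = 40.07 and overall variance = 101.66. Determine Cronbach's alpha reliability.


alpha = (k/(k-1)) * (1 - sum(si^2)/s_total^2)
= (20/19) * (1 - 40.07/101.66)
alpha = 0.6377

0.6377


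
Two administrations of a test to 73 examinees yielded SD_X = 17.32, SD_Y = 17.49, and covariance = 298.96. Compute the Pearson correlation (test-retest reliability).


r = cov(X,Y) / (SD_X * SD_Y)
r = 298.96 / (17.32 * 17.49)
r = 298.96 / 302.9268
r = 0.9869

0.9869


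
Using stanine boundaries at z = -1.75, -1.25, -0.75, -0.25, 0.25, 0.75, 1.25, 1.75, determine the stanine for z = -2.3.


Stanine boundaries: [-1.75, -1.25, -0.75, -0.25, 0.25, 0.75, 1.25, 1.75]
z = -2.3
Check each boundary:
  z < -1.75
  z < -1.25
  z < -0.75
  z < -0.25
  z < 0.25
  z < 0.75
  z < 1.25
  z < 1.75
Highest qualifying boundary gives stanine = 1

1


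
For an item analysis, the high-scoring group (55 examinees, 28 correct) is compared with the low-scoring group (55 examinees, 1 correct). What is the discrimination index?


p_upper = 28/55 = 0.5091
p_lower = 1/55 = 0.0182
D = 0.5091 - 0.0182 = 0.4909

0.4909


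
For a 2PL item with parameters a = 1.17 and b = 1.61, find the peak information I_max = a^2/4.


For 2PL, max info at theta = b = 1.61
I_max = a^2 / 4 = 1.17^2 / 4
= 1.3689 / 4
I_max = 0.3422

0.3422


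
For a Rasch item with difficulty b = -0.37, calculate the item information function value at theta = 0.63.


P = 1/(1+exp(-(0.63--0.37))) = 0.7311
I = P*(1-P) = 0.7311 * 0.2689
I = 0.1966

0.1966


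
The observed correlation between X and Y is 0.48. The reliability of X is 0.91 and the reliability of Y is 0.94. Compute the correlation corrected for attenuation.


r_corrected = rxy / sqrt(rxx * ryy)
= 0.48 / sqrt(0.91 * 0.94)
= 0.48 / sqrt(0.8554)
= 0.48 / 0.924878
r_corrected = 0.519

0.519


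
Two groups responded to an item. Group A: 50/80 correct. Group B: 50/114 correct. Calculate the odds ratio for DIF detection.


Odds_A = 50/30 = 1.6667
Odds_B = 50/64 = 0.7812
OR = Odds_A / Odds_B = 1.6667 / 0.7812
Exactly, OR = (50 * 64) / (30 * 50) = 3200 / 1500
OR = 2.1333

2.1333


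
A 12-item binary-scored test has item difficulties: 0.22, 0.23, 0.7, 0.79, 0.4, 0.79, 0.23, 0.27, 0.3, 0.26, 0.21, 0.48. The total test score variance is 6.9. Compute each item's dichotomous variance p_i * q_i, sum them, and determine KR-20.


For each item, compute p_i * q_i:
  Item 1: 0.22 * 0.78 = 0.1716
  Item 2: 0.23 * 0.77 = 0.1771
  Item 3: 0.7 * 0.3 = 0.21
  Item 4: 0.79 * 0.21 = 0.1659
  Item 5: 0.4 * 0.6 = 0.24
  Item 6: 0.79 * 0.21 = 0.1659
  Item 7: 0.23 * 0.77 = 0.1771
  Item 8: 0.27 * 0.73 = 0.1971
  Item 9: 0.3 * 0.7 = 0.21
  Item 10: 0.26 * 0.74 = 0.1924
  Item 11: 0.21 * 0.79 = 0.1659
  Item 12: 0.48 * 0.52 = 0.2496
Sum(p_i * q_i) = 0.1716 + 0.1771 + 0.21 + 0.1659 + 0.24 + 0.1659 + 0.1771 + 0.1971 + 0.21 + 0.1924 + 0.1659 + 0.2496 = 2.3226
KR-20 = (k/(k-1)) * (1 - Sum(p_i*q_i) / Var_total)
= (12/11) * (1 - 2.3226/6.9)
= 1.0909 * 0.6634
KR-20 = 0.7237

0.7237
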